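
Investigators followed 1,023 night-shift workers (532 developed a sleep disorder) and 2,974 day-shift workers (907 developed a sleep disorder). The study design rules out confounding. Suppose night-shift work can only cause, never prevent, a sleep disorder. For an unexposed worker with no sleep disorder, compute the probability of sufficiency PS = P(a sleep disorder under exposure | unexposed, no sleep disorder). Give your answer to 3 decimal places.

PS ≈ 0.309

p₁ = P(outcome | exposed) = 532/1023 = 0.52004
p₀ = P(outcome | unexposed) = 907/2974 = 0.30498
Under exogeneity and monotonicity, PS = (p₁ − p₀) / (1 − p₀).
PS = (0.52004 − 0.30498) / (1 − 0.30498) = 0.21506 / 0.69502 ≈ 0.3094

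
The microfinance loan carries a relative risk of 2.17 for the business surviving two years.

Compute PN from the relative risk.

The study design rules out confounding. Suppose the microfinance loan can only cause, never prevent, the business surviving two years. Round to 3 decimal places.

Under exogeneity and monotonicity, PN = (RR − 1) / RR = 1 − 1/RR.
PN = (2.17 − 1) / 2.17 = 1.17 / 2.17 ≈ 0.5392

PN ≈ 0.539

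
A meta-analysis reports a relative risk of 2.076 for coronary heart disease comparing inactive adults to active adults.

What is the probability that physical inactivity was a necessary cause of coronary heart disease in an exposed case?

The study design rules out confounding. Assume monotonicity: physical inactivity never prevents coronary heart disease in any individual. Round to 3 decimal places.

Under exogeneity and monotonicity, PN = (RR − 1) / RR = 1 − 1/RR.
PN = (2.076 − 1) / 2.076 = 1.076 / 2.076 ≈ 0.5183

PN ≈ 0.518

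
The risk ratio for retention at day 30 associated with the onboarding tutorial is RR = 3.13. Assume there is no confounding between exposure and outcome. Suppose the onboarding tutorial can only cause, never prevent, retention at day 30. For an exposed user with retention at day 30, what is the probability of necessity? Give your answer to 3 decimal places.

Under exogeneity and monotonicity, PN = (RR − 1) / RR = 1 − 1/RR.
PN = (3.13 − 1) / 3.13 = 2.13 / 3.13 ≈ 0.6805

PN ≈ 0.681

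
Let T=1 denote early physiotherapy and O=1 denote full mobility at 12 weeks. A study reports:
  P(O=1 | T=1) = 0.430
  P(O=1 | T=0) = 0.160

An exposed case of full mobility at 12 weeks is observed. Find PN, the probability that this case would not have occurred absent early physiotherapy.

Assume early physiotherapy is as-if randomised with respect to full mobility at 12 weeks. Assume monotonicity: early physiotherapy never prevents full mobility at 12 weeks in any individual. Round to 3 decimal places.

Let p₁ = 0.43, p₀ = 0.16.
Under exogeneity and monotonicity, PN = (p₁ − p₀) / p₁.
PN = (0.43 − 0.16) / 0.43 = 0.27 / 0.43 ≈ 0.6279

PN ≈ 0.628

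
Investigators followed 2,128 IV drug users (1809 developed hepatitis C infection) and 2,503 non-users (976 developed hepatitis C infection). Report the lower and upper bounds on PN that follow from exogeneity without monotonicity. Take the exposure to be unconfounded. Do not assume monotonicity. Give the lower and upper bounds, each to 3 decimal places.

0.541 ≤ PN ≤ 0.718

p₁ = P(outcome | exposed) = 1809/2128 = 0.85009
p₀ = P(outcome | unexposed) = 976/2503 = 0.38993
Under exogeneity alone the bounds on PN are max{0,(p₁−p₀)/p₁} ≤ PN ≤ min{1,(1−p₀)/p₁}.
  lower = (p₁ − p₀)/p₁ = 0.46016 / 0.85009 ≈ 0.5413
  upper = min{1, (1 − p₀)/p₁} = 0.61007 / 0.85009 ≈ 0.7176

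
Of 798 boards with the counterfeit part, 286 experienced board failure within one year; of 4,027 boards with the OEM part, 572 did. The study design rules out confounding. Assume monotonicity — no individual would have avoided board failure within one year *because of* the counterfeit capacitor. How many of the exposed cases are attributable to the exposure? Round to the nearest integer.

about 173 cases

p₁ = P(outcome | exposed) = 286/798 = 0.3584
p₀ = P(outcome | unexposed) = 572/4027 = 0.14204
PN = (p₁ − p₀)/p₁ = (0.3584 − 0.14204) / 0.3584 ≈ 0.60368.
Attributable cases ≈ PN × (exposed cases) = 0.60368 × 286 ≈ 172.65.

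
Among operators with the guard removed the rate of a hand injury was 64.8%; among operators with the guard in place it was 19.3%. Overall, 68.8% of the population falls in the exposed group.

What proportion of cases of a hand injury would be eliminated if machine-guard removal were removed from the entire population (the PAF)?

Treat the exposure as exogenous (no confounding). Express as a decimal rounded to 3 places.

PAF ≈ 0.619

p₁ = 0.648, p₀ = 0.193.
Overall risk P(Y=1) = π·p₁ + (1−π)·p₀ = 0.688×0.648 + 0.312×0.193 = 0.50604.
Under exogeneity, PAF = [P(Y=1) − p₀] / P(Y=1).
PAF = (0.50604 − 0.193) / 0.50604 ≈ 0.6186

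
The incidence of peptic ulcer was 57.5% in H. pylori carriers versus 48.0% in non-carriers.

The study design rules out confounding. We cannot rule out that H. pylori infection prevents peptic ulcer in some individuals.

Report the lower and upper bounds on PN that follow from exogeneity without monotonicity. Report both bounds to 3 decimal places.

p₁ = 0.575, p₀ = 0.48.
Under exogeneity alone the bounds on PN are max{0,(p₁−p₀)/p₁} ≤ PN ≤ min{1,(1−p₀)/p₁}.
  lower = (p₁ − p₀)/p₁ = 0.095 / 0.575 ≈ 0.1652
  upper = min{1, (1 − p₀)/p₁} = 0.52 / 0.575 ≈ 0.9043

0.165 ≤ PN ≤ 0.904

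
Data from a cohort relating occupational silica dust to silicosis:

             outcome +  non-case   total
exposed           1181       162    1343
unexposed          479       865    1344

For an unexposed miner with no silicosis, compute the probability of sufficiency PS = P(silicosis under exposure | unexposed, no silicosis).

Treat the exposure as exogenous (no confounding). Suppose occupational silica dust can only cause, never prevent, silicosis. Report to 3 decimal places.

PS ≈ 0.813

p₁ = P(outcome | exposed) = 1181/1343 = 0.87937
p₀ = P(outcome | unexposed) = 479/1344 = 0.3564
Under exogeneity and monotonicity, PS = (p₁ − p₀)/(1 − p₀).
PS = (0.87937 − 0.3564) / 0.6436 ≈ 0.8126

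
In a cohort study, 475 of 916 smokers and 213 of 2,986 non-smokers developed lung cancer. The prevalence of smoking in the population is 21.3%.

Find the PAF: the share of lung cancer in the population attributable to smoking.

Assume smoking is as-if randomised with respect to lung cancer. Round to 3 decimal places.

p₁ = P(outcome | exposed) = 475/916 = 0.51856
p₀ = P(outcome | unexposed) = 213/2986 = 0.071333
Overall risk P(Y=1) = π·p₁ + (1−π)·p₀ = 0.213×0.51856 + 0.787×0.071333 = 0.16659.
Under exogeneity, PAF = [P(Y=1) − p₀] / P(Y=1).
PAF = (0.16659 − 0.071333) / 0.16659 ≈ 0.5718

PAF ≈ 0.572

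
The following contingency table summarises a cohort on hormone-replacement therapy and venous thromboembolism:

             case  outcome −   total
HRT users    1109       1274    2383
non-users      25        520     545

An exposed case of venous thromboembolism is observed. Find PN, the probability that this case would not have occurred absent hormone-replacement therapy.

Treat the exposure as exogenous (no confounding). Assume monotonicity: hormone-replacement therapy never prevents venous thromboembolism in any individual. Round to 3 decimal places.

PN ≈ 0.901

p₁ = P(outcome | exposed) = 1109/2383 = 0.46538
p₀ = P(outcome | unexposed) = 25/545 = 0.045872
Under exogeneity and monotonicity, PN = (p₁ − p₀) / p₁.
PN = (0.46538 − 0.045872) / 0.46538 = 0.41951 / 0.46538 ≈ 0.9014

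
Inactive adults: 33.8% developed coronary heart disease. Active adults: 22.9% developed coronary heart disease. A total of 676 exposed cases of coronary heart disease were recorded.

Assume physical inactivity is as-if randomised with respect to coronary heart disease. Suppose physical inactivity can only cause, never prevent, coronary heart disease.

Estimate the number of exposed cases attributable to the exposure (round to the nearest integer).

p₁ = 0.338, p₀ = 0.229.
PN = (p₁ − p₀)/p₁ = (0.338 − 0.229) / 0.338 ≈ 0.32249.
Attributable cases ≈ PN × (exposed cases) = 0.32249 × 676 ≈ 218.00.

about 218 cases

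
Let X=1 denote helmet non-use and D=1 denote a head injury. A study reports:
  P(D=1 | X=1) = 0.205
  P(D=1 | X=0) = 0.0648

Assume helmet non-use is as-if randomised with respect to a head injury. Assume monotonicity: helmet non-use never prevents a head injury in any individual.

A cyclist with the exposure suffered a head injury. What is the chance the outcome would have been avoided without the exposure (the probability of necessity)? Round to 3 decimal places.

Let p₁ = 0.205, p₀ = 0.0648.
Under exogeneity and monotonicity, PN = (p₁ − p₀) / p₁.
PN = (0.205 − 0.0648) / 0.205 = 0.1402 / 0.205 ≈ 0.6839

PN ≈ 0.684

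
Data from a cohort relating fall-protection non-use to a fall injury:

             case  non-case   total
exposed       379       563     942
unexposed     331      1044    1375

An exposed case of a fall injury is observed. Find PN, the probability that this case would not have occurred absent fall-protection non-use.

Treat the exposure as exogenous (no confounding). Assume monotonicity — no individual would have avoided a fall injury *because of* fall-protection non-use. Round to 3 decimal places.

PN ≈ 0.402

p₁ = P(outcome | exposed) = 379/942 = 0.40234
p₀ = P(outcome | unexposed) = 331/1375 = 0.24073
Under exogeneity and monotonicity, PN = (p₁ − p₀)/p₁.
PN = (0.40234 − 0.24073) / 0.40234 ≈ 0.4017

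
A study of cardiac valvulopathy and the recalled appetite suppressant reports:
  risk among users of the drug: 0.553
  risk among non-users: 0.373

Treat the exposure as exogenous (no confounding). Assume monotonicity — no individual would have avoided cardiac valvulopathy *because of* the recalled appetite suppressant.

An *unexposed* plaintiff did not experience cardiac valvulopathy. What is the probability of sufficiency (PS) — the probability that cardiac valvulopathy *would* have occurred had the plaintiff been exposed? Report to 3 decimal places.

Let p₁ = 0.553, p₀ = 0.373.
Under exogeneity and monotonicity, PS = (p₁ − p₀) / (1 − p₀).
PS = (0.553 − 0.373) / (1 − 0.373) = 0.18 / 0.627 ≈ 0.2871

PS ≈ 0.287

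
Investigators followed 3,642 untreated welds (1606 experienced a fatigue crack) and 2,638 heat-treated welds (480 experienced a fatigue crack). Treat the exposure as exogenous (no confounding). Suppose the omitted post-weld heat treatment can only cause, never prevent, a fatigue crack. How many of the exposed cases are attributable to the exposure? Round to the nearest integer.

p₁ = P(outcome | exposed) = 1606/3642 = 0.44097
p₀ = P(outcome | unexposed) = 480/2638 = 0.18196
PN = (p₁ − p₀)/p₁ = (0.44097 − 0.18196) / 0.44097 ≈ 0.58737.
Attributable cases ≈ PN × (exposed cases) = 0.58737 × 1606 ≈ 943.32.

about 943 cases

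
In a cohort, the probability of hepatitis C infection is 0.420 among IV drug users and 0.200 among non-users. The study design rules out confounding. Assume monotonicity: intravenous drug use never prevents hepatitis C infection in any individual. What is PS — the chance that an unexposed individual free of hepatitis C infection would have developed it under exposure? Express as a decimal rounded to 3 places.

Let p₁ = 0.42, p₀ = 0.2.
Under exogeneity and monotonicity, PS = (p₁ − p₀) / (1 − p₀).
PS = (0.42 − 0.2) / (1 − 0.2) = 0.22 / 0.8 ≈ 0.2750

PS ≈ 0.275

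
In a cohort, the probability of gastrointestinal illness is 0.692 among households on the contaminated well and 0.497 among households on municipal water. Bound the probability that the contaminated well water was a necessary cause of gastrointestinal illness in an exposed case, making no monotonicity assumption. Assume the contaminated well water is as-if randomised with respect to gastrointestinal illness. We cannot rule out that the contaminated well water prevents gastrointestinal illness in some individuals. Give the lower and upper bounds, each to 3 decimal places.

0.282 ≤ PN ≤ 0.727

Let p₁ = 0.692, p₀ = 0.497.
Under exogeneity alone the bounds on PN are max{0,(p₁−p₀)/p₁} ≤ PN ≤ min{1,(1−p₀)/p₁}.
  lower = (p₁ − p₀)/p₁ = 0.195 / 0.692 ≈ 0.2818
  upper = min{1, (1 − p₀)/p₁} = 0.503 / 0.692 ≈ 0.7269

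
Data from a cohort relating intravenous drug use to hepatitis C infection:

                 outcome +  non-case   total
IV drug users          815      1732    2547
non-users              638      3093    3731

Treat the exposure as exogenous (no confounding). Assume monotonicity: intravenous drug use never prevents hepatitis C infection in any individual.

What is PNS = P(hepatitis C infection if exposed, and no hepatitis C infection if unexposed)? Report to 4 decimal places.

p₁ = P(outcome | exposed) = 815/2547 = 0.31998
p₀ = P(outcome | unexposed) = 638/3731 = 0.171
Under exogeneity and monotonicity, PNS = p₁ − p₀.
PNS = 0.31998 − 0.171 = 0.14898

PNS ≈ 0.1490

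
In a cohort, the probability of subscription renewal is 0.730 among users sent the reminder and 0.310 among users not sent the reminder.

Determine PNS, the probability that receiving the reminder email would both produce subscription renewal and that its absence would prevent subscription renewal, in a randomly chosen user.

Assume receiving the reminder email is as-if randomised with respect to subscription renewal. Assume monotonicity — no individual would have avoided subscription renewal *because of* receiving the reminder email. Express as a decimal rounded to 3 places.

Let p₁ = 0.73, p₀ = 0.31.
Under exogeneity and monotonicity, PNS = p₁ − p₀.
PNS = 0.73 − 0.31 = 0.42

PNS ≈ 0.420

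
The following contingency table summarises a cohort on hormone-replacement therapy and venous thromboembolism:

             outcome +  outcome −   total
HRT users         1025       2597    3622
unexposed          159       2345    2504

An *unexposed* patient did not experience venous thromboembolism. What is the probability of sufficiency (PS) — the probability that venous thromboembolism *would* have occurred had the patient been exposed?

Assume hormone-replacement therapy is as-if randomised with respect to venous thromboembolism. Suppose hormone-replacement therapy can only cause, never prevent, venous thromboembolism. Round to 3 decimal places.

p₁ = P(outcome | exposed) = 1025/3622 = 0.28299
p₀ = P(outcome | unexposed) = 159/2504 = 0.063498
Under exogeneity and monotonicity, PS = (p₁ − p₀) / (1 − p₀).
PS = (0.28299 − 0.063498) / (1 − 0.063498) = 0.21949 / 0.9365 ≈ 0.2344

PS ≈ 0.234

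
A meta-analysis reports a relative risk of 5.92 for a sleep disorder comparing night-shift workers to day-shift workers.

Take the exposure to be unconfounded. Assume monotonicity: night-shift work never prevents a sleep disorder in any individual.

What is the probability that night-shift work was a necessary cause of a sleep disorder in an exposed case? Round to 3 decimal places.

Under exogeneity and monotonicity, PN = (RR − 1) / RR = 1 − 1/RR.
PN = (5.92 − 1) / 5.92 = 4.92 / 5.92 ≈ 0.8311

PN ≈ 0.831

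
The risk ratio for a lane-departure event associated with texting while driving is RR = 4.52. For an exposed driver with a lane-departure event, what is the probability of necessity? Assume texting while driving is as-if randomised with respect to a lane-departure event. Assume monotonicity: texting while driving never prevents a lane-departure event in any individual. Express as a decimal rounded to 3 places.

PN ≈ 0.779

Under exogeneity and monotonicity, PN = (RR − 1) / RR = 1 − 1/RR.
PN = (4.52 − 1) / 4.52 = 3.52 / 4.52 ≈ 0.7788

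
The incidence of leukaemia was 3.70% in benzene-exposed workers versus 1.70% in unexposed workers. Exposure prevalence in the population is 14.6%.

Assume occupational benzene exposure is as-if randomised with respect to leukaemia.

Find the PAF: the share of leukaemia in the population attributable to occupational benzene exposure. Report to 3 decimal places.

p₁ = 0.037, p₀ = 0.017.
Overall risk P(Y=1) = π·p₁ + (1−π)·p₀ = 0.146×0.037 + 0.854×0.017 = 0.01992.
Under exogeneity, PAF = [P(Y=1) − p₀] / P(Y=1).
PAF = (0.01992 − 0.017) / 0.01992 ≈ 0.1466

PAF ≈ 0.147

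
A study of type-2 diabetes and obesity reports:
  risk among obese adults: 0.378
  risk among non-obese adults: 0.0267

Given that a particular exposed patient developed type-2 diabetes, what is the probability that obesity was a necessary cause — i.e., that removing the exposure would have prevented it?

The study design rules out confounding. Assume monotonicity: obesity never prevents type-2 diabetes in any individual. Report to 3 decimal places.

Let p₁ = 0.378, p₀ = 0.0267.
Under exogeneity and monotonicity, PN = (p₁ − p₀) / p₁.
PN = (0.378 − 0.0267) / 0.378 = 0.3513 / 0.378 ≈ 0.9294

PN ≈ 0.929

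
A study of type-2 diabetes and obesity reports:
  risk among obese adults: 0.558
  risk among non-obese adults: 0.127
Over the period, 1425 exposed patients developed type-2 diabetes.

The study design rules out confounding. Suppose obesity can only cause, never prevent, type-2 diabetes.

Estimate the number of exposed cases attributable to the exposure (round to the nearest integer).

about 1101 cases

Let p₁ = 0.558, p₀ = 0.127.
PN = (p₁ − p₀)/p₁ = (0.558 − 0.127) / 0.558 ≈ 0.77240.
Attributable cases ≈ PN × (exposed cases) = 0.77240 × 1425 ≈ 1100.67.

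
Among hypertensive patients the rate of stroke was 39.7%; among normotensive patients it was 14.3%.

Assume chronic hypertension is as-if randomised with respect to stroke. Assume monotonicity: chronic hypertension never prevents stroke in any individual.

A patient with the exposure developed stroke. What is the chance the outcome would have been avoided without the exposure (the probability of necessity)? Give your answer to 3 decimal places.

PN ≈ 0.640

p₁ = 0.397, p₀ = 0.143.
Under exogeneity and monotonicity, PN = (p₁ − p₀) / p₁.
PN = (0.397 − 0.143) / 0.397 = 0.254 / 0.397 ≈ 0.6398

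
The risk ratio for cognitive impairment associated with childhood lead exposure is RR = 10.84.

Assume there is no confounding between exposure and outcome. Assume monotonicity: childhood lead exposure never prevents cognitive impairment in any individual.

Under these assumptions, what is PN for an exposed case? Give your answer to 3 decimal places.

PN ≈ 0.908

Under exogeneity and monotonicity, PN = (RR − 1) / RR = 1 − 1/RR.
PN = (10.84 − 1) / 10.84 = 9.84 / 10.84 ≈ 0.9077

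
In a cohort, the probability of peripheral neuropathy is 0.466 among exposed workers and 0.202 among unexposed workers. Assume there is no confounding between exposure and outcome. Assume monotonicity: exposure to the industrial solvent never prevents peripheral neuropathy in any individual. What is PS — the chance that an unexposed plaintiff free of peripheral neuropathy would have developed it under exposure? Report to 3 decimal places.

Let p₁ = 0.466, p₀ = 0.202.
Under exogeneity and monotonicity, PS = (p₁ − p₀) / (1 − p₀).
PS = (0.466 − 0.202) / (1 − 0.202) = 0.264 / 0.798 ≈ 0.3308

PS ≈ 0.331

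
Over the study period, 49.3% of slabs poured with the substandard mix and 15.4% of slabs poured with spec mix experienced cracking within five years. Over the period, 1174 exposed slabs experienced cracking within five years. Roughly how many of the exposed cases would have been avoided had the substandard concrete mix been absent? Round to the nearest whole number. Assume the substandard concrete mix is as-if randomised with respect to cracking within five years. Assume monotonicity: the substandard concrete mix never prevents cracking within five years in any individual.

about 807 cases

p₁ = 0.493, p₀ = 0.154.
PN = (p₁ − p₀)/p₁ = (0.493 − 0.154) / 0.493 ≈ 0.68763.
Attributable cases ≈ PN × (exposed cases) = 0.68763 × 1174 ≈ 807.27.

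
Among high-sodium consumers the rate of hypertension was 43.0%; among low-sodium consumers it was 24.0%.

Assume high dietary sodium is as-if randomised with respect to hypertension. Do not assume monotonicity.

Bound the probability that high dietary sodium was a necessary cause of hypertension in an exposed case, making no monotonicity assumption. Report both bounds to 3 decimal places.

0.442 ≤ PN ≤ 1.000

p₁ = 0.43, p₀ = 0.24.
Under exogeneity alone the bounds on PN are max{0,(p₁−p₀)/p₁} ≤ PN ≤ min{1,(1−p₀)/p₁}.
  lower = (p₁ − p₀)/p₁ = 0.19 / 0.43 ≈ 0.4419
  upper = min{1, (1 − p₀)/p₁} = 0.76 / 0.43 ≈ 1.7674 → capped at 1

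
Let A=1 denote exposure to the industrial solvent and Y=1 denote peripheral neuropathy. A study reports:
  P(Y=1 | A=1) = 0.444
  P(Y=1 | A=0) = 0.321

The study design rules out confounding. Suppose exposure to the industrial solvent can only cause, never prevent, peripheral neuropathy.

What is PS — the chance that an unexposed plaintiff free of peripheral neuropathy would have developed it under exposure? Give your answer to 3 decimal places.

PS ≈ 0.181

Let p₁ = 0.444, p₀ = 0.321.
Under exogeneity and monotonicity, PS = (p₁ − p₀) / (1 − p₀).
PS = (0.444 − 0.321) / (1 − 0.321) = 0.123 / 0.679 ≈ 0.1811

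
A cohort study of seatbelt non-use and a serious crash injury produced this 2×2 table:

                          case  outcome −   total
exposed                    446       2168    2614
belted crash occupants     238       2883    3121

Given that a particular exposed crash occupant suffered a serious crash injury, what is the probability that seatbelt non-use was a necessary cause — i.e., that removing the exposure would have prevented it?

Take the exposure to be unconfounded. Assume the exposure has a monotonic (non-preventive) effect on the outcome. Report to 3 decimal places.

PN ≈ 0.553

p₁ = P(outcome | exposed) = 446/2614 = 0.17062
p₀ = P(outcome | unexposed) = 238/3121 = 0.076258
Under exogeneity and monotonicity, PN = (p₁ − p₀)/p₁.
PN = (0.17062 − 0.076258) / 0.17062 ≈ 0.5531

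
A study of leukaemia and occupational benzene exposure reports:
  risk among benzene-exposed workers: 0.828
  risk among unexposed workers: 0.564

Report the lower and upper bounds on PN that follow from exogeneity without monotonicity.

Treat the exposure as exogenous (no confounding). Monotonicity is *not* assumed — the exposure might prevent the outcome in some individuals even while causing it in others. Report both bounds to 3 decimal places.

Let p₁ = 0.828, p₀ = 0.564.
Under exogeneity alone the bounds on PN are max{0,(p₁−p₀)/p₁} ≤ PN ≤ min{1,(1−p₀)/p₁}.
  lower = (p₁ − p₀)/p₁ = 0.264 / 0.828 ≈ 0.3188
  upper = min{1, (1 − p₀)/p₁} = 0.436 / 0.828 ≈ 0.5266

0.319 ≤ PN ≤ 0.527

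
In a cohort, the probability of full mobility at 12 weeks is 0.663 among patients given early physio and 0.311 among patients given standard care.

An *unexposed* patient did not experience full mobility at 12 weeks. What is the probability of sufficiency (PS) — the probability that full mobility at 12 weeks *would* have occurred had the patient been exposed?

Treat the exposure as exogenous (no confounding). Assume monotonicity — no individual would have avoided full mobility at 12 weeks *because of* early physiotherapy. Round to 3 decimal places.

PS ≈ 0.511

Let p₁ = 0.663, p₀ = 0.311.
Under exogeneity and monotonicity, PS = (p₁ − p₀) / (1 − p₀).
PS = (0.663 − 0.311) / (1 − 0.311) = 0.352 / 0.689 ≈ 0.5109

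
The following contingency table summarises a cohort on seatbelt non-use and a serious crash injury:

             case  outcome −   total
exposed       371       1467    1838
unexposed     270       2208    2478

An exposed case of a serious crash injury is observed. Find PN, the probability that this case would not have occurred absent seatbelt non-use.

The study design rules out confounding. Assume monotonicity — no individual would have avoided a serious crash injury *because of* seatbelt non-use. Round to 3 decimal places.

p₁ = P(outcome | exposed) = 371/1838 = 0.20185
p₀ = P(outcome | unexposed) = 270/2478 = 0.10896
Under exogeneity and monotonicity, PN = (p₁ − p₀)/p₁.
PN = (0.20185 − 0.10896) / 0.20185 ≈ 0.4602

PN ≈ 0.460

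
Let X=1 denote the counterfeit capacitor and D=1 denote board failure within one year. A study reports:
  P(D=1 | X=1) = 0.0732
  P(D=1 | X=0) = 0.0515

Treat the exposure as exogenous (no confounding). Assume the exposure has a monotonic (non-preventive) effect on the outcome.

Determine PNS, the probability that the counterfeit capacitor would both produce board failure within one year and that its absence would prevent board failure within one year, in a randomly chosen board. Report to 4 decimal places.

PNS ≈ 0.0217

Let p₁ = 0.0732, p₀ = 0.0515.
Under exogeneity and monotonicity, PNS = p₁ − p₀.
PNS = 0.0732 − 0.0515 = 0.0217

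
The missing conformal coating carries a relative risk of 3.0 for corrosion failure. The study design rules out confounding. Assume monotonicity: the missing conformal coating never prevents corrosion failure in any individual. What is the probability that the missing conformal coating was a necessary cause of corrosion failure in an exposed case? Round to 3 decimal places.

PN ≈ 0.667

Under exogeneity and monotonicity, PN = (RR − 1) / RR = 1 − 1/RR.
PN = (3.0 − 1) / 3.0 = 2 / 3.0 ≈ 0.6667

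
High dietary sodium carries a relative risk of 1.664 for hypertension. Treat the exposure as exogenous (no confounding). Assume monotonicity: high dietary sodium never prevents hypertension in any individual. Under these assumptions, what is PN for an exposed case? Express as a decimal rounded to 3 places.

Under exogeneity and monotonicity, PN = (RR − 1) / RR = 1 − 1/RR.
PN = (1.664 − 1) / 1.664 = 0.664 / 1.664 ≈ 0.3990

PN ≈ 0.399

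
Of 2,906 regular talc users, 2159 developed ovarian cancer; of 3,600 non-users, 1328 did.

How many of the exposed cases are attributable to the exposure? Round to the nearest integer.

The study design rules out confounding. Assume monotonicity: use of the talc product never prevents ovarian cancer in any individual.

about 1087 cases

p₁ = P(outcome | exposed) = 2159/2906 = 0.74295
p₀ = P(outcome | unexposed) = 1328/3600 = 0.36889
PN = (p₁ − p₀)/p₁ = (0.74295 − 0.36889) / 0.74295 ≈ 0.50348.
Attributable cases ≈ PN × (exposed cases) = 0.50348 × 2159 ≈ 1087.01.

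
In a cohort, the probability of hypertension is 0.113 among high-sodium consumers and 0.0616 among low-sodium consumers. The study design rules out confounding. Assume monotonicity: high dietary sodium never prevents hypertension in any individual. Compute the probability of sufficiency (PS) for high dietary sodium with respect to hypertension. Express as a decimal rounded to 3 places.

Let p₁ = 0.113, p₀ = 0.0616.
Under exogeneity and monotonicity, PS = (p₁ − p₀) / (1 − p₀).
PS = (0.113 − 0.0616) / (1 − 0.0616) = 0.0514 / 0.9384 ≈ 0.0548

PS ≈ 0.055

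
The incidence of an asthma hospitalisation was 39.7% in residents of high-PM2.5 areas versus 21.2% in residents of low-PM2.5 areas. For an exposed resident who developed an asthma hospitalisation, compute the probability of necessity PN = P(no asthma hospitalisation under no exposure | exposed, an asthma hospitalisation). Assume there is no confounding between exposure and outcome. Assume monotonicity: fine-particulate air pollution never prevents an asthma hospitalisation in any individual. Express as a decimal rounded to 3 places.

PN ≈ 0.466

p₁ = 0.397, p₀ = 0.212.
Under exogeneity and monotonicity, PN = (p₁ − p₀) / p₁.
PN = (0.397 − 0.212) / 0.397 = 0.185 / 0.397 ≈ 0.4660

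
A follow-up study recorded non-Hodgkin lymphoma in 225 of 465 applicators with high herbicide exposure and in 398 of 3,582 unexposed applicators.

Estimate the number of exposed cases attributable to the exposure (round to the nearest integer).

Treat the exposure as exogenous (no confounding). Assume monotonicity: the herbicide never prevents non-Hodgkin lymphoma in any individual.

p₁ = P(outcome | exposed) = 225/465 = 0.48387
p₀ = P(outcome | unexposed) = 398/3582 = 0.11111
PN = (p₁ − p₀)/p₁ = (0.48387 − 0.11111) / 0.48387 ≈ 0.77037.
Attributable cases ≈ PN × (exposed cases) = 0.77037 × 225 ≈ 173.33.

about 173 cases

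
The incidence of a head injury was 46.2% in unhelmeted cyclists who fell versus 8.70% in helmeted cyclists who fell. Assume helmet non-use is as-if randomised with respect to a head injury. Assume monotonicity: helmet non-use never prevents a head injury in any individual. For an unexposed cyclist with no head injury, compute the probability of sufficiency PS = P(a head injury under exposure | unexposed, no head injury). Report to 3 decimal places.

PS ≈ 0.411

p₁ = 0.462, p₀ = 0.087.
Under exogeneity and monotonicity, PS = (p₁ − p₀) / (1 − p₀).
PS = (0.462 − 0.087) / (1 − 0.087) = 0.375 / 0.913 ≈ 0.4107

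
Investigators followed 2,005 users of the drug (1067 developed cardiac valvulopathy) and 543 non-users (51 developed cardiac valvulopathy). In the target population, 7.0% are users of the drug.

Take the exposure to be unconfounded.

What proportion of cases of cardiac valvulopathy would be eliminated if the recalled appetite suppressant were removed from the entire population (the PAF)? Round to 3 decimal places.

p₁ = P(outcome | exposed) = 1067/2005 = 0.53217
p₀ = P(outcome | unexposed) = 51/543 = 0.093923
Overall risk P(Y=1) = π·p₁ + (1−π)·p₀ = 0.07×0.53217 + 0.93×0.093923 = 0.1246.
Under exogeneity, PAF = [P(Y=1) − p₀] / P(Y=1).
PAF = (0.1246 − 0.093923) / 0.1246 ≈ 0.2462

PAF ≈ 0.246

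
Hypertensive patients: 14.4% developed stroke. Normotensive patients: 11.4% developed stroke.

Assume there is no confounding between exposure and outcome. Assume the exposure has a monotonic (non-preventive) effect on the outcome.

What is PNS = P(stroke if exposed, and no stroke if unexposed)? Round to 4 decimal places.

p₁ = 0.144, p₀ = 0.114.
Under exogeneity and monotonicity, PNS = p₁ − p₀.
PNS = 0.144 − 0.114 = 0.03

PNS ≈ 0.0300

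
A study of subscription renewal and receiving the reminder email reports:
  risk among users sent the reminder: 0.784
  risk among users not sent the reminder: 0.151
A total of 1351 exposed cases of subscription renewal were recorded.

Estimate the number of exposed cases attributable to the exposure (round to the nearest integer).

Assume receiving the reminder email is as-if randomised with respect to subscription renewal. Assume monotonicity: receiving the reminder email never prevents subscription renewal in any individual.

about 1091 cases

Let p₁ = 0.784, p₀ = 0.151.
PN = (p₁ − p₀)/p₁ = (0.784 − 0.151) / 0.784 ≈ 0.80740.
Attributable cases ≈ PN × (exposed cases) = 0.80740 × 1351 ≈ 1090.79.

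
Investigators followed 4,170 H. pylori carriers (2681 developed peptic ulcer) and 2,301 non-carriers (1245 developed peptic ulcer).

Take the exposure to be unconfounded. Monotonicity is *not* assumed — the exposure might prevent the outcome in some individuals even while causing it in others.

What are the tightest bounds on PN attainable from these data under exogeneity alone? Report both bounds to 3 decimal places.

p₁ = P(outcome | exposed) = 2681/4170 = 0.64293
p₀ = P(outcome | unexposed) = 1245/2301 = 0.54107
Under exogeneity alone the bounds on PN are max{0,(p₁−p₀)/p₁} ≤ PN ≤ min{1,(1−p₀)/p₁}.
  lower = (p₁ − p₀)/p₁ = 0.10186 / 0.64293 ≈ 0.1584
  upper = min{1, (1 − p₀)/p₁} = 0.45893 / 0.64293 ≈ 0.7138

0.158 ≤ PN ≤ 0.714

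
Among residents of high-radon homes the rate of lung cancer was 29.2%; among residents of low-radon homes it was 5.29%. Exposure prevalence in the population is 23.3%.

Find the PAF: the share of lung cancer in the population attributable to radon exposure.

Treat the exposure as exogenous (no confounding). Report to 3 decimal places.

p₁ = 0.292, p₀ = 0.0529.
Overall risk P(Y=1) = π·p₁ + (1−π)·p₀ = 0.233×0.292 + 0.767×0.0529 = 0.10861.
Under exogeneity, PAF = [P(Y=1) − p₀] / P(Y=1).
PAF = (0.10861 − 0.0529) / 0.10861 ≈ 0.5129

PAF ≈ 0.513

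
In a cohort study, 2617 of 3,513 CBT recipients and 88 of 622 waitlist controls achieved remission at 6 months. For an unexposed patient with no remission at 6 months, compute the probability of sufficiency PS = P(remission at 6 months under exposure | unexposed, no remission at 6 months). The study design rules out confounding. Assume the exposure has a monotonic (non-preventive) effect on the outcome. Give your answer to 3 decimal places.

p₁ = P(outcome | exposed) = 2617/3513 = 0.74495
p₀ = P(outcome | unexposed) = 88/622 = 0.14148
Under exogeneity and monotonicity, PS = (p₁ − p₀) / (1 − p₀).
PS = (0.74495 − 0.14148) / (1 − 0.14148) = 0.60347 / 0.85852 ≈ 0.7029

PS ≈ 0.703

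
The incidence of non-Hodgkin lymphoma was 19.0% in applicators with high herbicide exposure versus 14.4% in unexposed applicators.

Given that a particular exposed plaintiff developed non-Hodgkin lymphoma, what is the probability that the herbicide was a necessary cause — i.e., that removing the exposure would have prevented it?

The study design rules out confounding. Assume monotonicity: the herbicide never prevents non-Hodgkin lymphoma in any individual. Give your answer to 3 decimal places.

PN ≈ 0.242

p₁ = 0.19, p₀ = 0.144.
Under exogeneity and monotonicity, PN = (p₁ − p₀) / p₁.
PN = (0.19 − 0.144) / 0.19 = 0.046 / 0.19 ≈ 0.2421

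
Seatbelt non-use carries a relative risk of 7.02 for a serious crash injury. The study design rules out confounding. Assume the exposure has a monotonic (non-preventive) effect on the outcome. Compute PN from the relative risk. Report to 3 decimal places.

PN ≈ 0.858

Under exogeneity and monotonicity, PN = (RR − 1) / RR = 1 − 1/RR.
PN = (7.02 − 1) / 7.02 = 6.02 / 7.02 ≈ 0.8575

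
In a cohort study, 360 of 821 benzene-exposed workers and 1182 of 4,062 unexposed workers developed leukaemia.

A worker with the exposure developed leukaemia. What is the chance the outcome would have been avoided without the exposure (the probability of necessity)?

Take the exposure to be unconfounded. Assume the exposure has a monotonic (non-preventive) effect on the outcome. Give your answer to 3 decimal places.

PN ≈ 0.336

p₁ = P(outcome | exposed) = 360/821 = 0.43849
p₀ = P(outcome | unexposed) = 1182/4062 = 0.29099
Under exogeneity and monotonicity, PN = (p₁ − p₀) / p₁.
PN = (0.43849 − 0.29099) / 0.43849 = 0.1475 / 0.43849 ≈ 0.3364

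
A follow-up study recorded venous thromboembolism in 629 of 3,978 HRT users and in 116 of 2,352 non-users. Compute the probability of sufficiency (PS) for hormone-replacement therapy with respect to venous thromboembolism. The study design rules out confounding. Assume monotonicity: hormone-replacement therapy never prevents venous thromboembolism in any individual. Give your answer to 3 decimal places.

PS ≈ 0.114

p₁ = P(outcome | exposed) = 629/3978 = 0.15812
p₀ = P(outcome | unexposed) = 116/2352 = 0.04932
Under exogeneity and monotonicity, PS = (p₁ − p₀) / (1 − p₀).
PS = (0.15812 − 0.04932) / (1 − 0.04932) = 0.1088 / 0.95068 ≈ 0.1144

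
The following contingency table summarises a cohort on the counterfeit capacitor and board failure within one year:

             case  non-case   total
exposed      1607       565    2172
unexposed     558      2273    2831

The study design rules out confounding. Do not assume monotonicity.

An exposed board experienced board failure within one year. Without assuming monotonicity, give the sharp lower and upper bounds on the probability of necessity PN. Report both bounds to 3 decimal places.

0.734 ≤ PN ≤ 1.000

p₁ = P(outcome | exposed) = 1607/2172 = 0.73987
p₀ = P(outcome | unexposed) = 558/2831 = 0.1971
Under exogeneity alone the bounds on PN are max{0,(p₁−p₀)/p₁} ≤ PN ≤ min{1,(1−p₀)/p₁}.
  lower = (p₁ − p₀)/p₁ = 0.54277 / 0.73987 ≈ 0.7336
  upper = min{1, (1 − p₀)/p₁} = 0.8029 / 0.73987 ≈ 1.0852 → capped at 1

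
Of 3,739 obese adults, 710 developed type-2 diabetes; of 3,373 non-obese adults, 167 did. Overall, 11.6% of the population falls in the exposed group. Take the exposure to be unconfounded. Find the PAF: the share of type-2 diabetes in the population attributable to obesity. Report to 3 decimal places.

p₁ = P(outcome | exposed) = 710/3739 = 0.18989
p₀ = P(outcome | unexposed) = 167/3373 = 0.049511
Overall risk P(Y=1) = π·p₁ + (1−π)·p₀ = 0.116×0.18989 + 0.884×0.049511 = 0.065795.
Under exogeneity, PAF = [P(Y=1) − p₀] / P(Y=1).
PAF = (0.065795 − 0.049511) / 0.065795 ≈ 0.2475

PAF ≈ 0.247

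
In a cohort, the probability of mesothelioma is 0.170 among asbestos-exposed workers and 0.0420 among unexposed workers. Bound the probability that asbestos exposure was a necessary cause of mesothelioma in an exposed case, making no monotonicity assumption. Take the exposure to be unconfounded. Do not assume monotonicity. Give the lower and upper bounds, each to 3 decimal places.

Let p₁ = 0.17, p₀ = 0.042.
Under exogeneity alone the bounds on PN are max{0,(p₁−p₀)/p₁} ≤ PN ≤ min{1,(1−p₀)/p₁}.
  lower = (p₁ − p₀)/p₁ = 0.128 / 0.17 ≈ 0.7529
  upper = min{1, (1 − p₀)/p₁} = 0.958 / 0.17 ≈ 5.6353 → capped at 1

0.753 ≤ PN ≤ 1.000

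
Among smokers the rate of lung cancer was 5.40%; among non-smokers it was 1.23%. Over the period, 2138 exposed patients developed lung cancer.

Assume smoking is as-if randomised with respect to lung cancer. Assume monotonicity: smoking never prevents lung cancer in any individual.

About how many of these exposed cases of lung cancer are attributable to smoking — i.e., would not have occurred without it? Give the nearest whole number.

p₁ = 0.054, p₀ = 0.0123.
PN = (p₁ − p₀)/p₁ = (0.054 − 0.0123) / 0.054 ≈ 0.77222.
Attributable cases ≈ PN × (exposed cases) = 0.77222 × 2138 ≈ 1651.01.

about 1651 cases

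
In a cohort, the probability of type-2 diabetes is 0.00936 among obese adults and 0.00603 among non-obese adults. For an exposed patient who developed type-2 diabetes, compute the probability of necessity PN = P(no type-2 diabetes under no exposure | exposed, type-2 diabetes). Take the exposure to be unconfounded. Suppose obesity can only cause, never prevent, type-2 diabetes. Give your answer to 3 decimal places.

Let p₁ = 0.00936, p₀ = 0.00603.
Under exogeneity and monotonicity, PN = (p₁ − p₀) / p₁.
PN = (0.00936 − 0.00603) / 0.00936 = 0.00333 / 0.00936 ≈ 0.3558

PN ≈ 0.356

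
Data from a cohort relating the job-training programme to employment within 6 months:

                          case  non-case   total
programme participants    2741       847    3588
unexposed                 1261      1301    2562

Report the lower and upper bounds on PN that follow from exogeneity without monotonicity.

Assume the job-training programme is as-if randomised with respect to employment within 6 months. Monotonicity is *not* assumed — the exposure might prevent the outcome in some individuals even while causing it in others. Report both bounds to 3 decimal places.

p₁ = P(outcome | exposed) = 2741/3588 = 0.76394
p₀ = P(outcome | unexposed) = 1261/2562 = 0.49219
Under exogeneity alone the bounds on PN are max{0,(p₁−p₀)/p₁} ≤ PN ≤ min{1,(1−p₀)/p₁}.
  lower = (p₁ − p₀)/p₁ = 0.27174 / 0.76394 ≈ 0.3557
  upper = min{1, (1 − p₀)/p₁} = 0.50781 / 0.76394 ≈ 0.6647

0.356 ≤ PN ≤ 0.665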